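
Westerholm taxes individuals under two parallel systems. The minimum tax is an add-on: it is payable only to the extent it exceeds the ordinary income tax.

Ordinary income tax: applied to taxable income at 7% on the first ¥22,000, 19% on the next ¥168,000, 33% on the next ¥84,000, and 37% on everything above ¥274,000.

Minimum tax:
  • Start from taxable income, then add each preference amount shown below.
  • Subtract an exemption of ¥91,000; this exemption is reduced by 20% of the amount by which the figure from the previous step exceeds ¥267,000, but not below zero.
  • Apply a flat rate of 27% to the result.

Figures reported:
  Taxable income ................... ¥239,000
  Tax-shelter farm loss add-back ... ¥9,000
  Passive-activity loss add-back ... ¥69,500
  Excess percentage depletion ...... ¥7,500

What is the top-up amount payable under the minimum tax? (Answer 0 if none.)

Minimum tax:
  Adjusted income: ¥239,000 + ¥9,000 + ¥69,500 + ¥7,500 = ¥325,000
  Exemption: ¥91,000 − 20% × (¥325,000 − ¥267,000) = ¥91,000 − ¥11,600 = ¥79,400
  Base: ¥325,000 − ¥79,400 = ¥245,600
  ¥245,600 × 27% = ¥66,312

Ordinary income tax:
  ¥22,000 × 7% = ¥1,540
  ¥168,000 × 19% = ¥31,920
  ¥49,000 × 33% = ¥16,170
  → ¥49,630

Excess of minimum tax over ordinary income tax: ¥66,312 − ¥49,630 = ¥16,682.

¥16,682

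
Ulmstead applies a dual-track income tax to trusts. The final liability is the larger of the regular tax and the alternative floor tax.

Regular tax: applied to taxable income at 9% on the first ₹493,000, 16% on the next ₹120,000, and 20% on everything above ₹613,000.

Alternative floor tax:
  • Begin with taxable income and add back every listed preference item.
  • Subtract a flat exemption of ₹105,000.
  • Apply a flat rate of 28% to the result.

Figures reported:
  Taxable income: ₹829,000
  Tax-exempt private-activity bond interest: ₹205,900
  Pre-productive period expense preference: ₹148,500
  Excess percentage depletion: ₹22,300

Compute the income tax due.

Alternative floor tax:
  Adjusted income: ₹829,000 + ₹205,900 + ₹148,500 + ₹22,300 = ₹1,205,700
  Less exemption ₹105,000 → base ₹1,100,700
  ₹1,100,700 × 28% = ₹308,196

Regular tax:
  ₹493,000 × 9% = ₹44,370
  ₹120,000 × 16% = ₹19,200
  ₹216,000 × 20% = ₹43,200
  → ₹106,770

₹308,196 > ₹106,770, so the alternative floor tax is the binding amount.

₹308,196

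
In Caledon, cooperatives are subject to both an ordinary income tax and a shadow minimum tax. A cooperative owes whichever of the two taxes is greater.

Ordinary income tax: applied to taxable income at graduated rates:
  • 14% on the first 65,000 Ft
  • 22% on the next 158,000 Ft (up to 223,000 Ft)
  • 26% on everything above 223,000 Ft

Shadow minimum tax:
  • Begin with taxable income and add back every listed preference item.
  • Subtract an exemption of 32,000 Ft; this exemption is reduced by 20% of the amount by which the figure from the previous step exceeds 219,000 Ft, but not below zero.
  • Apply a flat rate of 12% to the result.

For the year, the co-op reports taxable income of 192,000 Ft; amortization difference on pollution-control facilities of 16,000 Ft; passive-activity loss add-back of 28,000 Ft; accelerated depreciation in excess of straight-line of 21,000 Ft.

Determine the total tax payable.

Ordinary income tax:
  65,000 Ft × 14% = 9,100 Ft
  127,000 Ft × 22% = 27,940 Ft
  → 37,040 Ft

Shadow minimum tax:
  Adjusted income: 192,000 Ft + 16,000 Ft + 28,000 Ft + 21,000 Ft = 257,000 Ft
  Exemption: 32,000 Ft − 20% × (257,000 Ft − 219,000 Ft) = 32,000 Ft − 7,600 Ft = 24,400 Ft
  Base: 257,000 Ft − 24,400 Ft = 232,600 Ft
  232,600 Ft × 12% = 27,912 Ft

37,040 Ft > 27,912 Ft, so the ordinary income tax governs.

37,040 Ft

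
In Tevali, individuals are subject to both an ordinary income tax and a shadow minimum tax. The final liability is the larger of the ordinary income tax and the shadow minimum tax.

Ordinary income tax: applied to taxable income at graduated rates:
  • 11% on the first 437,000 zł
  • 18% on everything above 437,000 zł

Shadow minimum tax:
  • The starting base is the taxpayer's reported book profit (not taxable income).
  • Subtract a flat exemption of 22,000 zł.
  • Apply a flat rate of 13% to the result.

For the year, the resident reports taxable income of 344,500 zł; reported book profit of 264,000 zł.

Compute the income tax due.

Ordinary income tax:
  344,500 zł × 11% = 37,895 zł

Shadow minimum tax:
  Base (reported book profit): 264,000 zł
  Less exemption 22,000 zł → base 242,000 zł
  242,000 zł × 13% = 31,460 zł

37,895 zł > 31,460 zł, so the ordinary income tax governs.

37,895 zł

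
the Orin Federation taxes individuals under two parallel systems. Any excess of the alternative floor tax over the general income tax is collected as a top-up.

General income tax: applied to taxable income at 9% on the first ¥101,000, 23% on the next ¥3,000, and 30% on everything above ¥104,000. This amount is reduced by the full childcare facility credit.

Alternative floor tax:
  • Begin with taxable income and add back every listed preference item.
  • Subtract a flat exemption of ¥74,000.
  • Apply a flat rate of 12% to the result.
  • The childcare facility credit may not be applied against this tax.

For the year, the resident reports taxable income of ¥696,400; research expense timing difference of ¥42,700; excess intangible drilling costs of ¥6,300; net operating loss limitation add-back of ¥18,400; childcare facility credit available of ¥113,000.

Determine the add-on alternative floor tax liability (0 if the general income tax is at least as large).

Alternative floor tax:
  Adjusted income: ¥696,400 + ¥42,700 + ¥6,300 + ¥18,400 = ¥763,800
  Less exemption ¥74,000 → base ¥689,800
  ¥689,800 × 12% = ¥82,776

General income tax:
  ¥101,000 × 9% = ¥9,090
  ¥3,000 × 23% = ¥690
  ¥592,400 × 30% = ¥177,720
  → ¥187,500
  Less childcare facility credit ¥113,000 → ¥74,500

Excess of alternative floor tax over general income tax: ¥82,776 − ¥74,500 = ¥8,276.

¥8,276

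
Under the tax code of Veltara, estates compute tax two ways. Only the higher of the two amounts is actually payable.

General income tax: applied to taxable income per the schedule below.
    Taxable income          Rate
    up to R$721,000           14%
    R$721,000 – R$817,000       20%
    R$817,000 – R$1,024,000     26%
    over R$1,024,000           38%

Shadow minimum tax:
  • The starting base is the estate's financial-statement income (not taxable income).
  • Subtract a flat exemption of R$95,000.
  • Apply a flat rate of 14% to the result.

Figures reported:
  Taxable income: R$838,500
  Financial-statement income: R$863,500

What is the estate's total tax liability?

General income tax:
  R$721,000 × 14% = R$100,940
  R$96,000 × 20% = R$19,200
  R$21,500 × 26% = R$5,590
  → R$125,730

Shadow minimum tax:
  Base (financial-statement income): R$863,500
  Less exemption R$95,000 → base R$768,500
  R$768,500 × 14% = R$107,590

R$125,730 > R$107,590, so the general income tax governs.

R$125,730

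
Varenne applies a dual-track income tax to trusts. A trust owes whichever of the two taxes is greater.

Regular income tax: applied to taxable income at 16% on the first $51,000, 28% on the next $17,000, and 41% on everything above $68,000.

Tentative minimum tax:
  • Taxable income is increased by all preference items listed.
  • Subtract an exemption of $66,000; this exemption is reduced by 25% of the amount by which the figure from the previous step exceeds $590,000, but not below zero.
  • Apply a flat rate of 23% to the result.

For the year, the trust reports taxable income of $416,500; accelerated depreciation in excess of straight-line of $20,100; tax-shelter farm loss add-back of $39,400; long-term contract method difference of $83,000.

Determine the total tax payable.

Tentative minimum tax:
  Adjusted income: $416,500 + $20,100 + $39,400 + $83,000 = $559,000
  Exemption: $559,000 ≤ $590,000, so full $66,000 applies
  Base: $559,000 − $66,000 = $493,000
  $493,000 × 23% = $113,390

Regular income tax:
  $51,000 × 16% = $8,160
  $17,000 × 28% = $4,760
  $348,500 × 41% = $142,885
  → $155,805

$155,805 > $113,390, so the regular income tax governs.

$155,805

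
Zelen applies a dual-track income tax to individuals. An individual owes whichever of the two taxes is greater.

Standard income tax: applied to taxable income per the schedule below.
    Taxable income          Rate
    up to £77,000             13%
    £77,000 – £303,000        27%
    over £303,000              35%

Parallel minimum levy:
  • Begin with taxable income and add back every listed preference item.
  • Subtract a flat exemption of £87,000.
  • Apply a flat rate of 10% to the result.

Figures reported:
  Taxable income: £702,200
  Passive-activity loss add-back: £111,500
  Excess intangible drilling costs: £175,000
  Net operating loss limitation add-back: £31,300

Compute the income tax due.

£210,750

Standard income tax:
  £77,000 × 13% = £10,010
  £226,000 × 27% = £61,020
  £399,200 × 35% = £139,720
  → £210,750

Parallel minimum levy:
  Adjusted income: £702,200 + £111,500 + £175,000 + £31,300 = £1,020,000
  Less exemption £87,000 → base £933,000
  £933,000 × 10% = £93,300

£210,750 > £93,300, so the standard income tax governs.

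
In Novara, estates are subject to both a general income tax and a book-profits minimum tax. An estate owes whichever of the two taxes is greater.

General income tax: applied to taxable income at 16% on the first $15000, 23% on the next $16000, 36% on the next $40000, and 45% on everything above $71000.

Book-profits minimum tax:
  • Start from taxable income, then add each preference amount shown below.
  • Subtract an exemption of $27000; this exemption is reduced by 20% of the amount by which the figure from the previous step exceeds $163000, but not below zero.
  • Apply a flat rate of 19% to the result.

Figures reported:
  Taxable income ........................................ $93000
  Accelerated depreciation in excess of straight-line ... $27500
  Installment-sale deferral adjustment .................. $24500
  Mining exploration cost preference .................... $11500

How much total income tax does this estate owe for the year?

General income tax:
  $15000 × 16% = $2400
  $16000 × 23% = $3680
  $40000 × 36% = $14400
  $22000 × 45% = $9900
  → $30380

Book-profits minimum tax:
  Adjusted income: $93000 + $27500 + $24500 + $11500 = $156500
  Exemption: $156500 ≤ $163000, so full $27000 applies
  Base: $156500 − $27000 = $129500
  $129500 × 19% = $24605

$30380 > $24605, so the general income tax governs.

$30380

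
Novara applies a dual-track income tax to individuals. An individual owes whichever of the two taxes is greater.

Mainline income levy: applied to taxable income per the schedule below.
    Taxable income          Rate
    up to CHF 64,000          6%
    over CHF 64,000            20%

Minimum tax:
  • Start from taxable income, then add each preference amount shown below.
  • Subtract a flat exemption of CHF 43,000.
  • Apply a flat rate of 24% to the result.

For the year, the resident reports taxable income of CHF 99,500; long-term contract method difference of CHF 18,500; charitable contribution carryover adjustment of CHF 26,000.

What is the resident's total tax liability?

CHF 24,240

Mainline income levy:
  CHF 64,000 × 6% = CHF 3,840
  CHF 35,500 × 20% = CHF 7,100
  → CHF 10,940

Minimum tax:
  Adjusted income: CHF 99,500 + CHF 18,500 + CHF 26,000 = CHF 144,000
  Less exemption CHF 43,000 → base CHF 101,000
  CHF 101,000 × 24% = CHF 24,240

CHF 24,240 > CHF 10,940, so the minimum tax is the binding amount.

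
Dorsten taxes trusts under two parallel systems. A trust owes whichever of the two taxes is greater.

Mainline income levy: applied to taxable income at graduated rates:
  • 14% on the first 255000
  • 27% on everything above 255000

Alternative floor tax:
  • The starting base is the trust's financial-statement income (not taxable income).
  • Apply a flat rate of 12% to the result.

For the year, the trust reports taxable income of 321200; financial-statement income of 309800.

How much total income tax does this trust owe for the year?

Alternative floor tax:
  Base (financial-statement income): 309800
  309800 × 12% = 37176

Mainline income levy:
  255000 × 14% = 35700
  66200 × 27% = 17874
  → 53574

53574 > 37176, so the mainline income levy governs.

53574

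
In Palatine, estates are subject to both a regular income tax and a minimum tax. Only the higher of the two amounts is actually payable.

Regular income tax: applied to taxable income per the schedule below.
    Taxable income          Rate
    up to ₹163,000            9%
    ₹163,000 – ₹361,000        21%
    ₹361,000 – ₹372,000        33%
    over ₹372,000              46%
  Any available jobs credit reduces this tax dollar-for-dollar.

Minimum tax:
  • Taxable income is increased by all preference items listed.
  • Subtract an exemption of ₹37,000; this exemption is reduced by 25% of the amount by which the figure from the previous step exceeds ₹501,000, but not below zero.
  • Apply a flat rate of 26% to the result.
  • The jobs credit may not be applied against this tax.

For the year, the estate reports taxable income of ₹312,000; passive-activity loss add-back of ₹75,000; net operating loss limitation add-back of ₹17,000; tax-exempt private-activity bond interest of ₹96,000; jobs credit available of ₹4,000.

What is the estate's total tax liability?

Minimum tax:
  Adjusted income: ₹312,000 + ₹75,000 + ₹17,000 + ₹96,000 = ₹500,000
  Exemption: ₹500,000 ≤ ₹501,000, so full ₹37,000 applies
  Base: ₹500,000 − ₹37,000 = ₹463,000
  ₹463,000 × 26% = ₹120,380

Regular income tax:
  ₹163,000 × 9% = ₹14,670
  ₹149,000 × 21% = ₹31,290
  → ₹45,960
  Less jobs credit ₹4,000 → ₹41,960

₹120,380 > ₹41,960, so the minimum tax is the binding amount.

₹120,380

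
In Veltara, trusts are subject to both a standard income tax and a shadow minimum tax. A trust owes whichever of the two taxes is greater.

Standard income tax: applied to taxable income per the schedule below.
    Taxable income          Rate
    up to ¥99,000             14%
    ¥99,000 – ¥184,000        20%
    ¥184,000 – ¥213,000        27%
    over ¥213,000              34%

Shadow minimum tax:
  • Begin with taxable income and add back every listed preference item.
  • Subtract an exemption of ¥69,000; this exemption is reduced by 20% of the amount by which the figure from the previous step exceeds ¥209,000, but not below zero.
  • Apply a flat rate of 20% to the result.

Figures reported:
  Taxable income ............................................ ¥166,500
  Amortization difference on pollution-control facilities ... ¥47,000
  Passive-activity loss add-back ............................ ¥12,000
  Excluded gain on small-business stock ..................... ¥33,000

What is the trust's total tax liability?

¥39,880

Standard income tax:
  ¥99,000 × 14% = ¥13,860
  ¥67,500 × 20% = ¥13,500
  → ¥27,360

Shadow minimum tax:
  Adjusted income: ¥166,500 + ¥47,000 + ¥12,000 + ¥33,000 = ¥258,500
  Exemption: ¥69,000 − 20% × (¥258,500 − ¥209,000) = ¥69,000 − ¥9,900 = ¥59,100
  Base: ¥258,500 − ¥59,100 = ¥199,400
  ¥199,400 × 20% = ¥39,880

¥39,880 > ¥27,360, so the shadow minimum tax is the binding amount.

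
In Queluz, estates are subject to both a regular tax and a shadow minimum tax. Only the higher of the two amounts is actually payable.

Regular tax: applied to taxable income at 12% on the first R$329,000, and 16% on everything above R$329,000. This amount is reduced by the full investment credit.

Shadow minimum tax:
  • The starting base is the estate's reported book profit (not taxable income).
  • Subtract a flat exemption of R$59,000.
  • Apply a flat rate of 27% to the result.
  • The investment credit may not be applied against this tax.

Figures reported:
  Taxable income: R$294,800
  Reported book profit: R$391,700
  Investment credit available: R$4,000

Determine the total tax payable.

Shadow minimum tax:
  Base (reported book profit): R$391,700
  Less exemption R$59,000 → base R$332,700
  R$332,700 × 27% = R$89,829

Regular tax:
  R$294,800 × 12% = R$35,376
  Less investment credit R$4,000 → R$31,376

R$89,829 > R$31,376, so the shadow minimum tax is the binding amount.

R$89,829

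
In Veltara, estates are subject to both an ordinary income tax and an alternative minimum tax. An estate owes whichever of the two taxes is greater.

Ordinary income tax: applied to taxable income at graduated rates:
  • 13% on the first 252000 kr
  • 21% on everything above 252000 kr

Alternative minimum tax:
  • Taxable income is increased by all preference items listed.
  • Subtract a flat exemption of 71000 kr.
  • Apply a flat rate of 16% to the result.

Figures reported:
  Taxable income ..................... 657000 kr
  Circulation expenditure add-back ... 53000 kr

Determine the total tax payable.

Ordinary income tax:
  252000 kr × 13% = 32760 kr
  405000 kr × 21% = 85050 kr
  → 117810 kr

Alternative minimum tax:
  Adjusted income: 657000 kr + 53000 kr = 710000 kr
  Less exemption 71000 kr → base 639000 kr
  639000 kr × 16% = 102240 kr

117810 kr > 102240 kr, so the ordinary income tax governs.

117810 kr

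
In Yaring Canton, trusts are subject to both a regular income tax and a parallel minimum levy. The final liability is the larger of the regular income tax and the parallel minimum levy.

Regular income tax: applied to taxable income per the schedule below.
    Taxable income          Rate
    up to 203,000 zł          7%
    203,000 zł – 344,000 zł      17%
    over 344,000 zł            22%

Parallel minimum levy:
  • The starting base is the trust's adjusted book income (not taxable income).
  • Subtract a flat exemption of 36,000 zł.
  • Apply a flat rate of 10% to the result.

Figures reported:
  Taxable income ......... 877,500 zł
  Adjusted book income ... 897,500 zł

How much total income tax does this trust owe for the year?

Regular income tax:
  203,000 zł × 7% = 14,210 zł
  141,000 zł × 17% = 23,970 zł
  533,500 zł × 22% = 117,370 zł
  → 155,550 zł

Parallel minimum levy:
  Base (adjusted book income): 897,500 zł
  Less exemption 36,000 zł → base 861,500 zł
  861,500 zł × 10% = 86,150 zł

155,550 zł > 86,150 zł, so the regular income tax governs.

155,550 zł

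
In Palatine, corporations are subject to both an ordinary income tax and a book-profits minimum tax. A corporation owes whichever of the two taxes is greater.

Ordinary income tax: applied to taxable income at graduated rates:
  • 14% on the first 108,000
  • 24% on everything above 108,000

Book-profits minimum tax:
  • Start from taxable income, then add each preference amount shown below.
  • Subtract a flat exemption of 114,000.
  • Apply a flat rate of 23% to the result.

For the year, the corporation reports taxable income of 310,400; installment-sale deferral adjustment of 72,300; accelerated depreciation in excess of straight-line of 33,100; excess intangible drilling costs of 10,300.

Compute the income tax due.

71,783

Book-profits minimum tax:
  Adjusted income: 310,400 + 72,300 + 33,100 + 10,300 = 426,100
  Less exemption 114,000 → base 312,100
  312,100 × 23% = 71,783

Ordinary income tax:
  108,000 × 14% = 15,120
  202,400 × 24% = 48,576
  → 63,696

71,783 > 63,696, so the book-profits minimum tax is the binding amount.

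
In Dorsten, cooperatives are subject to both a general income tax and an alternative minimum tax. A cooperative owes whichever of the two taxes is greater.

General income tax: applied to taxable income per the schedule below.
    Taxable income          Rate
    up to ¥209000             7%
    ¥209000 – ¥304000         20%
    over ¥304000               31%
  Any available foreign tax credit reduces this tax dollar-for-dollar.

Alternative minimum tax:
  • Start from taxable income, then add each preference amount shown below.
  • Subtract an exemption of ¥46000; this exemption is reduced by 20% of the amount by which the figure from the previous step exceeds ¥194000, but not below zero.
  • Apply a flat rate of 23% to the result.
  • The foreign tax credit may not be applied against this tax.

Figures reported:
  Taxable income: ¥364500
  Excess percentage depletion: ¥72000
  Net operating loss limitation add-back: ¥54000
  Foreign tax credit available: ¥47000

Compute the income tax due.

¥112815

Alternative minimum tax:
  Adjusted income: ¥364500 + ¥72000 + ¥54000 = ¥490500
  Exemption: 20% × (¥490500 − ¥194000) = ¥59300 ≥ ¥46000, so the exemption is fully phased out
  Base: ¥490500 − ¥0 = ¥490500
  ¥490500 × 23% = ¥112815

General income tax:
  ¥209000 × 7% = ¥14630
  ¥95000 × 20% = ¥19000
  ¥60500 × 31% = ¥18755
  → ¥52385
  Less foreign tax credit ¥47000 → ¥5385

¥112815 > ¥5385, so the alternative minimum tax is the binding amount.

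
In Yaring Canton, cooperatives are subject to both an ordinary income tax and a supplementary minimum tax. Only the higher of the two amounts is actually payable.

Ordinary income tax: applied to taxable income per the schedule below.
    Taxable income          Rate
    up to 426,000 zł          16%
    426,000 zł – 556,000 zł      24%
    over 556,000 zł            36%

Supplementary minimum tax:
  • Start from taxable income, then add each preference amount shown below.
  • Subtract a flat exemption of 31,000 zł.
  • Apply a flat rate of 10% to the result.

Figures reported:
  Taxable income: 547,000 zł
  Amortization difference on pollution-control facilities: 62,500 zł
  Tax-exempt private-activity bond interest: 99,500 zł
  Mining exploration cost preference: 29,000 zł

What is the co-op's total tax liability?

Ordinary income tax:
  426,000 zł × 16% = 68,160 zł
  121,000 zł × 24% = 29,040 zł
  → 97,200 zł

Supplementary minimum tax:
  Adjusted income: 547,000 zł + 62,500 zł + 99,500 zł + 29,000 zł = 738,000 zł
  Less exemption 31,000 zł → base 707,000 zł
  707,000 zł × 10% = 70,700 zł

97,200 zł > 70,700 zł, so the ordinary income tax governs.

97,200 zł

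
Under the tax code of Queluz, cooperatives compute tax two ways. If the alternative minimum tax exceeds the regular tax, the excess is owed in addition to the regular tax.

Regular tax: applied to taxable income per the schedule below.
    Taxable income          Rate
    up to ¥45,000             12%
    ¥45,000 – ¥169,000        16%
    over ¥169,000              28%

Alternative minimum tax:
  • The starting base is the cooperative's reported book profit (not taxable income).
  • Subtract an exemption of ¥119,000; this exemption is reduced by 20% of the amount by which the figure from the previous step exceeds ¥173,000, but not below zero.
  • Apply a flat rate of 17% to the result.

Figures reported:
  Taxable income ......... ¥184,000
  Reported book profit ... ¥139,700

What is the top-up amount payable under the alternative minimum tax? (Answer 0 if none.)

Alternative minimum tax:
  Base (reported book profit): ¥139,700
  Exemption: ¥139,700 ≤ ¥173,000, so full ¥119,000 applies
  Base: ¥139,700 − ¥119,000 = ¥20,700
  ¥20,700 × 17% = ¥3,519

Regular tax:
  ¥45,000 × 12% = ¥5,400
  ¥124,000 × 16% = ¥19,840
  ¥15,000 × 28% = ¥4,200
  → ¥29,440

¥3,519 ≤ ¥29,440, so no add-on is due.

¥0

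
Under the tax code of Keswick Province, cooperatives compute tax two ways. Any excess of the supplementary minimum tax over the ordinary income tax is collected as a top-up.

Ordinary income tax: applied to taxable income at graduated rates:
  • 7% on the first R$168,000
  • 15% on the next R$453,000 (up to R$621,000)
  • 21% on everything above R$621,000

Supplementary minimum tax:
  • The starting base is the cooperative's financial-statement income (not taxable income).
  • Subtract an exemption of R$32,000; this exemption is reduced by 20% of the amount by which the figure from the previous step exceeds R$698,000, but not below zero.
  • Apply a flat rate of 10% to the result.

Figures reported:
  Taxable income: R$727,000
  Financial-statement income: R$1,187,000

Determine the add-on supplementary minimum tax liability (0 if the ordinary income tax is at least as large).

Ordinary income tax:
  R$168,000 × 7% = R$11,760
  R$453,000 × 15% = R$67,950
  R$106,000 × 21% = R$22,260
  → R$101,970

Supplementary minimum tax:
  Base (financial-statement income): R$1,187,000
  Exemption: 20% × (R$1,187,000 − R$698,000) = R$97,800 ≥ R$32,000, so the exemption is fully phased out
  Base: R$1,187,000 − R$0 = R$1,187,000
  R$1,187,000 × 10% = R$118,700

Excess of supplementary minimum tax over ordinary income tax: R$118,700 − R$101,970 = R$16,730.

R$16,730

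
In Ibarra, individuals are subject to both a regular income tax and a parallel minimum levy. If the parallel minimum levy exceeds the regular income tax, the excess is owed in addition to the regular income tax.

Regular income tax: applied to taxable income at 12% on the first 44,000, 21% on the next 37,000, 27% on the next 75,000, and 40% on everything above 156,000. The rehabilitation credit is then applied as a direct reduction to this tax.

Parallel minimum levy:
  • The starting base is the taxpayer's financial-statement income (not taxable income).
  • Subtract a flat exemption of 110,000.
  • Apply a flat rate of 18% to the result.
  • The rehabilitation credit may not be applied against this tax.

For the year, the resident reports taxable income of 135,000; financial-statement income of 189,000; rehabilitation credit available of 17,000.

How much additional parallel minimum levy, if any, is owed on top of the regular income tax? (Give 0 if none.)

3,590

Regular income tax:
  44,000 × 12% = 5,280
  37,000 × 21% = 7,770
  54,000 × 27% = 14,580
  → 27,630
  Less rehabilitation credit 17,000 → 10,630

Parallel minimum levy:
  Base (financial-statement income): 189,000
  Less exemption 110,000 → base 79,000
  79,000 × 18% = 14,220

Excess of parallel minimum levy over regular income tax: 14,220 − 10,630 = 3,590.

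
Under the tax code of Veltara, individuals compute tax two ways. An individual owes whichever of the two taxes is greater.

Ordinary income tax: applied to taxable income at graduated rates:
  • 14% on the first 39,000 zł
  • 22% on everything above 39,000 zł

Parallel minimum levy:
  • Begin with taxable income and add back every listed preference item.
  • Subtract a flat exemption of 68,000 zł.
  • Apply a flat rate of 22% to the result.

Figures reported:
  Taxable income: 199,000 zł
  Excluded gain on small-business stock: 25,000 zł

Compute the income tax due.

Ordinary income tax:
  39,000 zł × 14% = 5,460 zł
  160,000 zł × 22% = 35,200 zł
  → 40,660 zł

Parallel minimum levy:
  Adjusted income: 199,000 zł + 25,000 zł = 224,000 zł
  Less exemption 68,000 zł → base 156,000 zł
  156,000 zł × 22% = 34,320 zł

40,660 zł > 34,320 zł, so the ordinary income tax governs.

40,660 zł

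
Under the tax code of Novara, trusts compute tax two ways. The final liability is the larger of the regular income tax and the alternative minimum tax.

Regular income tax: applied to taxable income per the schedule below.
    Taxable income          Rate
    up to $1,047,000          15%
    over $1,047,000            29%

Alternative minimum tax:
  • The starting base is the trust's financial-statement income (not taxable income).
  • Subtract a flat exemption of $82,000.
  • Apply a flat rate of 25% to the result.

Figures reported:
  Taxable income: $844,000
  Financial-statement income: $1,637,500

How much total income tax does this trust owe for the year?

Alternative minimum tax:
  Base (financial-statement income): $1,637,500
  Less exemption $82,000 → base $1,555,500
  $1,555,500 × 25% = $388,875

Regular income tax:
  $844,000 × 15% = $126,600

$388,875 > $126,600, so the alternative minimum tax is the binding amount.

$388,875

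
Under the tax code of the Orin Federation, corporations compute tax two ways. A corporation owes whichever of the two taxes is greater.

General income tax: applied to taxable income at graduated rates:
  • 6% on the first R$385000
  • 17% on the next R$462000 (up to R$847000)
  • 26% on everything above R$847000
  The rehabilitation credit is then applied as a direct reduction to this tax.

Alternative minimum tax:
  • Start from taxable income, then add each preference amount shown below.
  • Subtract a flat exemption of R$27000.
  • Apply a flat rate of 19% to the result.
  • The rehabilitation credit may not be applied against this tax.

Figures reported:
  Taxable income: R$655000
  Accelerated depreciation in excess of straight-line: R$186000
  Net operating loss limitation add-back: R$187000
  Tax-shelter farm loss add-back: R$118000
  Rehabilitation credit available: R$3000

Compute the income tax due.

General income tax:
  R$385000 × 6% = R$23100
  R$270000 × 17% = R$45900
  → R$69000
  Less rehabilitation credit R$3000 → R$66000

Alternative minimum tax:
  Adjusted income: R$655000 + R$186000 + R$187000 + R$118000 = R$1146000
  Less exemption R$27000 → base R$1119000
  R$1119000 × 19% = R$212610

R$212610 > R$66000, so the alternative minimum tax is the binding amount.

R$212610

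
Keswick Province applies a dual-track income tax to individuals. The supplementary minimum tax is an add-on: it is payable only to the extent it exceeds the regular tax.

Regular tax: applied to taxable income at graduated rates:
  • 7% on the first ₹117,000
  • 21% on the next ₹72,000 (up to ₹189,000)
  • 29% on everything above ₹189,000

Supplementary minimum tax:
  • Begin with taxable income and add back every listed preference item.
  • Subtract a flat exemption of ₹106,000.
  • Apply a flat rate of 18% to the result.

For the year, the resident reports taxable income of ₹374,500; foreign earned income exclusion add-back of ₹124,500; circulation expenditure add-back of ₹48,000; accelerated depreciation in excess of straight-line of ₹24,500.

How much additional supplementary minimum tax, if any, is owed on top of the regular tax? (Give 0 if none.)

₹6,685

Supplementary minimum tax:
  Adjusted income: ₹374,500 + ₹124,500 + ₹48,000 + ₹24,500 = ₹571,500
  Less exemption ₹106,000 → base ₹465,500
  ₹465,500 × 18% = ₹83,790

Regular tax:
  ₹117,000 × 7% = ₹8,190
  ₹72,000 × 21% = ₹15,120
  ₹185,500 × 29% = ₹53,795
  → ₹77,105

Excess of supplementary minimum tax over regular tax: ₹83,790 − ₹77,105 = ₹6,685.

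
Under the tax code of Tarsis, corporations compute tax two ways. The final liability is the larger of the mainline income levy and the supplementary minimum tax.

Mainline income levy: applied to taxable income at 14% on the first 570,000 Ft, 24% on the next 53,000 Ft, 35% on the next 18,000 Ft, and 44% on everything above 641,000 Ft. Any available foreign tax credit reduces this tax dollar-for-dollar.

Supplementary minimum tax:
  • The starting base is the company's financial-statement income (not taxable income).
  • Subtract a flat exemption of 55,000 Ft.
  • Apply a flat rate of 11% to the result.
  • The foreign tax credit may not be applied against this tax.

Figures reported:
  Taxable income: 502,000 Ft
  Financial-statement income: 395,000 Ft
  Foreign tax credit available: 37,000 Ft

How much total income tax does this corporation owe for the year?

37,400 Ft

Mainline income levy:
  502,000 Ft × 14% = 70,280 Ft
  Less foreign tax credit 37,000 Ft → 33,280 Ft

Supplementary minimum tax:
  Base (financial-statement income): 395,000 Ft
  Less exemption 55,000 Ft → base 340,000 Ft
  340,000 Ft × 11% = 37,400 Ft

37,400 Ft > 33,280 Ft, so the supplementary minimum tax is the binding amount.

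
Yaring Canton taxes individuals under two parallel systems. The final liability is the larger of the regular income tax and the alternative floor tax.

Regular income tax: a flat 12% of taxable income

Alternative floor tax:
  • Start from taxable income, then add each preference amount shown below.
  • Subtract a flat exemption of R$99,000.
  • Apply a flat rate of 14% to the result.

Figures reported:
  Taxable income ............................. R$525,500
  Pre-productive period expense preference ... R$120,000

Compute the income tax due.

Regular income tax:
  R$525,500 × 12% = R$63,060

Alternative floor tax:
  Adjusted income: R$525,500 + R$120,000 = R$645,500
  Less exemption R$99,000 → base R$546,500
  R$546,500 × 14% = R$76,510

R$76,510 > R$63,060, so the alternative floor tax is the binding amount.

R$76,510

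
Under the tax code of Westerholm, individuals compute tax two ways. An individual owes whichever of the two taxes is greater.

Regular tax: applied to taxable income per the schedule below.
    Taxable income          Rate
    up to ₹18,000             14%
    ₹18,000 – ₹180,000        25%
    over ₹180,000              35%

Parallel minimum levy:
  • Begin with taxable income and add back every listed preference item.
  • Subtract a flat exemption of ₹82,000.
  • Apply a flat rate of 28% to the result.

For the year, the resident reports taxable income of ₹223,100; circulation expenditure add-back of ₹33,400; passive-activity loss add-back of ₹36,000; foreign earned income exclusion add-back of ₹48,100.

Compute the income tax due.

₹72,408

Parallel minimum levy:
  Adjusted income: ₹223,100 + ₹33,400 + ₹36,000 + ₹48,100 = ₹340,600
  Less exemption ₹82,000 → base ₹258,600
  ₹258,600 × 28% = ₹72,408

Regular tax:
  ₹18,000 × 14% = ₹2,520
  ₹162,000 × 25% = ₹40,500
  ₹43,100 × 35% = ₹15,085
  → ₹58,105

₹72,408 > ₹58,105, so the parallel minimum levy is the binding amount.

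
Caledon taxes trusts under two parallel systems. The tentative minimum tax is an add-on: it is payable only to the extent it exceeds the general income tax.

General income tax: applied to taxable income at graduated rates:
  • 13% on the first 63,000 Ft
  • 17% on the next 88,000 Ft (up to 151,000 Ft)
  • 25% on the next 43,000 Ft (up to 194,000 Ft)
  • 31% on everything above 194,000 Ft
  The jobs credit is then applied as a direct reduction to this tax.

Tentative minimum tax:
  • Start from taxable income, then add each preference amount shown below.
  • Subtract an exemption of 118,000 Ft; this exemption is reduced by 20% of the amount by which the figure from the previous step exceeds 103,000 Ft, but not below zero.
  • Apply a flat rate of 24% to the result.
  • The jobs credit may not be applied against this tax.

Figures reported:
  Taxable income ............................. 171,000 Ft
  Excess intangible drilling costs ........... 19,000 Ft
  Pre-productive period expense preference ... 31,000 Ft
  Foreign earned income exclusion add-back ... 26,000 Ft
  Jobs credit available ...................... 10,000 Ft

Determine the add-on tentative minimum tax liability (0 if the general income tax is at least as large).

General income tax:
  63,000 Ft × 13% = 8,190 Ft
  88,000 Ft × 17% = 14,960 Ft
  20,000 Ft × 25% = 5,000 Ft
  → 28,150 Ft
  Less jobs credit 10,000 Ft → 18,150 Ft

Tentative minimum tax:
  Adjusted income: 171,000 Ft + 19,000 Ft + 31,000 Ft + 26,000 Ft = 247,000 Ft
  Exemption: 118,000 Ft − 20% × (247,000 Ft − 103,000 Ft) = 118,000 Ft − 28,800 Ft = 89,200 Ft
  Base: 247,000 Ft − 89,200 Ft = 157,800 Ft
  157,800 Ft × 24% = 37,872 Ft

Excess of tentative minimum tax over general income tax: 37,872 Ft − 18,150 Ft = 19,722 Ft.

19,722 Ft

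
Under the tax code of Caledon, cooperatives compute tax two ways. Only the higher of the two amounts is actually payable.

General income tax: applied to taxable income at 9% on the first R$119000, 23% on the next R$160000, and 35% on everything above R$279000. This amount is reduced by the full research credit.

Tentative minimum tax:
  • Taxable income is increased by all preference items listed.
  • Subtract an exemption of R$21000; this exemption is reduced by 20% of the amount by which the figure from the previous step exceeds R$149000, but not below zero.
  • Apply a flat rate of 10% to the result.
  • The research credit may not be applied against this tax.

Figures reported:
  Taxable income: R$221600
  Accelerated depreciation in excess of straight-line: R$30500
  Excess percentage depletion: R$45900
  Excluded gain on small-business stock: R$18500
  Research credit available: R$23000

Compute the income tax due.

Tentative minimum tax:
  Adjusted income: R$221600 + R$30500 + R$45900 + R$18500 = R$316500
  Exemption: 20% × (R$316500 − R$149000) = R$33500 ≥ R$21000, so the exemption is fully phased out
  Base: R$316500 − R$0 = R$316500
  R$316500 × 10% = R$31650

General income tax:
  R$119000 × 9% = R$10710
  R$102600 × 23% = R$23598
  → R$34308
  Less research credit R$23000 → R$11308

R$31650 > R$11308, so the tentative minimum tax is the binding amount.

R$31650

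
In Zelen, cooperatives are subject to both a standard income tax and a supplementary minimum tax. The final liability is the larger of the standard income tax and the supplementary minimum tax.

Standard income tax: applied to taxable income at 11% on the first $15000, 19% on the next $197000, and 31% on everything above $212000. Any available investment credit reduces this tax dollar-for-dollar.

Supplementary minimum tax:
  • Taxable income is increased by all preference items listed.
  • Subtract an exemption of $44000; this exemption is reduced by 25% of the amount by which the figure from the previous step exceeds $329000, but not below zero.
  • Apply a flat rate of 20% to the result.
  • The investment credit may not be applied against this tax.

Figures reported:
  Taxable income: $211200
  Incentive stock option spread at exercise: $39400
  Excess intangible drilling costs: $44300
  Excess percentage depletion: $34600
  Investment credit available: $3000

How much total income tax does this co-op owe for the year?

$57125

Supplementary minimum tax:
  Adjusted income: $211200 + $39400 + $44300 + $34600 = $329500
  Exemption: $44000 − 25% × ($329500 − $329000) = $44000 − $125 = $43875
  Base: $329500 − $43875 = $285625
  $285625 × 20% = $57125

Standard income tax:
  $15000 × 11% = $1650
  $196200 × 19% = $37278
  → $38928
  Less investment credit $3000 → $35928

$57125 > $35928, so the supplementary minimum tax is the binding amount.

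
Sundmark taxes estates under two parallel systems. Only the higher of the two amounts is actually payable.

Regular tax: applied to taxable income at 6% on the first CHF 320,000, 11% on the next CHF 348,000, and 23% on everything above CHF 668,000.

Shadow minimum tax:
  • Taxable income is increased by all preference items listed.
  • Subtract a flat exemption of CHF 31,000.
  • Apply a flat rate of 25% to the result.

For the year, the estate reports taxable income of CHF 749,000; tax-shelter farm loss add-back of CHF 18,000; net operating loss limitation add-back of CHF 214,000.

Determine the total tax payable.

CHF 237,500

Regular tax:
  CHF 320,000 × 6% = CHF 19,200
  CHF 348,000 × 11% = CHF 38,280
  CHF 81,000 × 23% = CHF 18,630
  → CHF 76,110

Shadow minimum tax:
  Adjusted income: CHF 749,000 + CHF 18,000 + CHF 214,000 = CHF 981,000
  Less exemption CHF 31,000 → base CHF 950,000
  CHF 950,000 × 25% = CHF 237,500

CHF 237,500 > CHF 76,110, so the shadow minimum tax is the binding amount.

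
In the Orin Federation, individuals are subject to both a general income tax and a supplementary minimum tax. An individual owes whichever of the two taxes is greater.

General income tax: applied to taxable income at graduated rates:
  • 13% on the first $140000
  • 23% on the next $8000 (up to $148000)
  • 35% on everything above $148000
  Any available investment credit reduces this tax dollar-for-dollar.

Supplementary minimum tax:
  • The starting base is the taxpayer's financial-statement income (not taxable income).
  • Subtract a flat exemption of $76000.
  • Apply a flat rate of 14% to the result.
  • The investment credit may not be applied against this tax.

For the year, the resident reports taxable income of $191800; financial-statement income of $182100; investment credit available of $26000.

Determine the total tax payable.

$14854

General income tax:
  $140000 × 13% = $18200
  $8000 × 23% = $1840
  $43800 × 35% = $15330
  → $35370
  Less investment credit $26000 → $9370

Supplementary minimum tax:
  Base (financial-statement income): $182100
  Less exemption $76000 → base $106100
  $106100 × 14% = $14854

$14854 > $9370, so the supplementary minimum tax is the binding amount.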